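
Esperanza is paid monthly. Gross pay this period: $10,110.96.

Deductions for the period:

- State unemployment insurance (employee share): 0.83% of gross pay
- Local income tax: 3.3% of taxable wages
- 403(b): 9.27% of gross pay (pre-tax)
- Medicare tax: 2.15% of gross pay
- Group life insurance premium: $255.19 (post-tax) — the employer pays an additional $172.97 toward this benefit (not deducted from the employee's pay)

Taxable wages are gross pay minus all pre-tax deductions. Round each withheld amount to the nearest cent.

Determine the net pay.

$8,314.44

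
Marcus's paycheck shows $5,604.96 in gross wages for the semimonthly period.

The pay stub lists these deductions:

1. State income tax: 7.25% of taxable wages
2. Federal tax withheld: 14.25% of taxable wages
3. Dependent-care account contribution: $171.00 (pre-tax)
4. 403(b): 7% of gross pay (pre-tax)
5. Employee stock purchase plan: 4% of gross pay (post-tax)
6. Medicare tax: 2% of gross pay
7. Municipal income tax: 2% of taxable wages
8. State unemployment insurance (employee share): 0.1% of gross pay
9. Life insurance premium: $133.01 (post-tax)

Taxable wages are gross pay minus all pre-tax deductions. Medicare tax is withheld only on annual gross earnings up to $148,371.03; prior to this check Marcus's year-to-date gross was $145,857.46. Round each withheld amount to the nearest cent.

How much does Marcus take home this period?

$3,443.75

Dependent-care account contribution: $171.00
403(b): $5,604.96 × 0.07 = $392.35
Pre-tax total = $171.00 + $392.35 = $563.35
Taxable wages = $5,604.96 − $563.35 = $5,041.61
Federal tax withheld: $5,041.61 × 0.1425 = $718.43
State income tax: $5,041.61 × 0.0725 = $365.52
Municipal income tax: $5,041.61 × 0.02 = $100.83
Medicare tax: only $148,371.03 − $145,857.46 = $2,513.57 of this check is subject → $2,513.57 × 0.02 = $50.27
State unemployment insurance (employee share): $5,604.96 × 0.001 = $5.60
Employee stock purchase plan: $5,604.96 × 0.04 = $224.20
Life insurance premium: $133.01
Total deductions = $171.00 + $392.35 + $718.43 + $365.52 + $100.83 + $50.27 + $5.60 + $224.20 + $133.01 = $2,161.21
Net pay = $5,604.96 − $2,161.21 = $3,443.75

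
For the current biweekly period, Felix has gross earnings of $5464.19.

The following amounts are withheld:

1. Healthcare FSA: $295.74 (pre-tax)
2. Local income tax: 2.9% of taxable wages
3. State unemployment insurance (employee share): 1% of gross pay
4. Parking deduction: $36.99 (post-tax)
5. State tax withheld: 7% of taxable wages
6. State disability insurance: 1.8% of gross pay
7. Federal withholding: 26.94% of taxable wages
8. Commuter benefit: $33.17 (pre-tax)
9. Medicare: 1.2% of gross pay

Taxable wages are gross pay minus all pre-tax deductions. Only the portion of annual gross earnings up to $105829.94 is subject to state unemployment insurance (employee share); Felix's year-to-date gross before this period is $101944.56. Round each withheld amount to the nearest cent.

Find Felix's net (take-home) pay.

Healthcare FSA: $295.74
Commuter benefit: $33.17
Pre-tax total = $295.74 + $33.17 = $328.91
Taxable wages = $5464.19 − $328.91 = $5135.28
Federal withholding: $5135.28 × 0.2694 = $1383.44
Local income tax: $5135.28 × 0.029 = $148.92
State tax withheld: $5135.28 × 0.07 = $359.47
State unemployment insurance (employee share): only $105829.94 − $101944.56 = $3885.38 of this check is subject → $3885.38 × 0.01 = $38.85
State disability insurance: $5464.19 × 0.018 = $98.36
Medicare: $5464.19 × 0.012 = $65.57
Parking deduction: $36.99
Total deductions = $295.74 + $33.17 + $1383.44 + $148.92 + $359.47 + $38.85 + $98.36 + $65.57 + $36.99 = $2460.51
Net pay = $5464.19 − $2460.51 = $3003.68

$3003.68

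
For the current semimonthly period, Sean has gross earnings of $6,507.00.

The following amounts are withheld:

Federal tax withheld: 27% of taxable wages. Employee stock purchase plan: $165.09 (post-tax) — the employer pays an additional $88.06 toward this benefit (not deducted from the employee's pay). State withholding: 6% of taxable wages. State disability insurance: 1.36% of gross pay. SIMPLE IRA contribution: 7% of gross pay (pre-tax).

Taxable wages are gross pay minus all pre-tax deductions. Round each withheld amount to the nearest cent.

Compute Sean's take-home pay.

SIMPLE IRA contribution: $6,507.00 × 0.07 = $455.49
Taxable wages = $6,507.00 − $455.49 = $6,051.51
State withholding: $6,051.51 × 0.06 = $363.09
Federal tax withheld: $6,051.51 × 0.27 = $1,633.91
State disability insurance: $6,507.00 × 0.0136 = $88.50
Employee stock purchase plan: $165.09
(Employer's $88.06 toward employee stock purchase plan is not withheld from the employee.)
Total deductions = $455.49 + $363.09 + $1,633.91 + $88.50 + $165.09 = $2,706.08
Net pay = $6,507.00 − $2,706.08 = $3,800.92

$3,800.92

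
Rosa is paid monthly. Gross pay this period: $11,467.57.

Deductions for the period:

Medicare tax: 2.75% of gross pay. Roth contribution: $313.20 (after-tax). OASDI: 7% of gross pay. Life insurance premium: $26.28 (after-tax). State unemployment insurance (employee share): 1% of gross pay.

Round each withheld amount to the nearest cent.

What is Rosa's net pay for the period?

State unemployment insurance (employee share): $11,467.57 × 0.01 = $114.68
OASDI: $11,467.57 × 0.07 = $802.73
Medicare tax: $11,467.57 × 0.0275 = $315.36
Roth contribution: $313.20
Life insurance premium: $26.28
Total deductions = $114.68 + $802.73 + $315.36 + $313.20 + $26.28 = $1,572.25
Net pay = $11,467.57 − $1,572.25 = $9,895.32

$9,895.32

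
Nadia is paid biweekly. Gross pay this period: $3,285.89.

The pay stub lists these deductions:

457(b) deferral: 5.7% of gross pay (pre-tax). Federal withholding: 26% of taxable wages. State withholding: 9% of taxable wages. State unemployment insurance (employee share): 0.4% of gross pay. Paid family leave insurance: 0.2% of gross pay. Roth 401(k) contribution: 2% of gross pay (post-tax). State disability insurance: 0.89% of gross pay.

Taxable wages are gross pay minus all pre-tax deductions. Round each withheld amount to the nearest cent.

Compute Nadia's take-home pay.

$1,899.42

457(b) deferral: $3,285.89 × 0.057 = $187.30
Taxable wages = $3,285.89 − $187.30 = $3,098.59
State withholding: $3,098.59 × 0.09 = $278.87
Federal withholding: $3,098.59 × 0.26 = $805.63
Paid family leave insurance: $3,285.89 × 0.002 = $6.57
State disability insurance: $3,285.89 × 0.0089 = $29.24
State unemployment insurance (employee share): $3,285.89 × 0.004 = $13.14
Roth 401(k) contribution: $3,285.89 × 0.02 = $65.72
Total deductions = $187.30 + $278.87 + $805.63 + $6.57 + $29.24 + $13.14 + $65.72 = $1,386.47
Net pay = $3,285.89 − $1,386.47 = $1,899.42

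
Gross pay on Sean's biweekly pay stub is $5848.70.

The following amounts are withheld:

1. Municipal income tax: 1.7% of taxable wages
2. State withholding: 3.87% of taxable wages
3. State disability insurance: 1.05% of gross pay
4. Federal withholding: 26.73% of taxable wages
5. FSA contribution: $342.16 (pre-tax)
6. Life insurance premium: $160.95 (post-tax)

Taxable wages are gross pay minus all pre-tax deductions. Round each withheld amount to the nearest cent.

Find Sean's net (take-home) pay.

$3505.57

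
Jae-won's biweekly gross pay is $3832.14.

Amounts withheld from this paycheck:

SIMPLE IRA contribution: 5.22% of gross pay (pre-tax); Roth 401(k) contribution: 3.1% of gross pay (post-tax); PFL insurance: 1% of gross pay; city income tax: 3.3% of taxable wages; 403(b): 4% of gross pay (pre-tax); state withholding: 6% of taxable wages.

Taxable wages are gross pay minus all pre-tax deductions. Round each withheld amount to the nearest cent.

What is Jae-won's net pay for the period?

$2998.16

403(b): $3832.14 × 0.04 = $153.29
SIMPLE IRA contribution: $3832.14 × 0.0522 = $200.04
Pre-tax total = $153.29 + $200.04 = $353.33
Taxable wages = $3832.14 − $353.33 = $3478.81
State withholding: $3478.81 × 0.06 = $208.73
City income tax: $3478.81 × 0.033 = $114.80
PFL insurance: $3832.14 × 0.01 = $38.32
Roth 401(k) contribution: $3832.14 × 0.031 = $118.80
Total deductions = $153.29 + $200.04 + $208.73 + $114.80 + $38.32 + $118.80 = $833.98
Net pay = $3832.14 − $833.98 = $2998.16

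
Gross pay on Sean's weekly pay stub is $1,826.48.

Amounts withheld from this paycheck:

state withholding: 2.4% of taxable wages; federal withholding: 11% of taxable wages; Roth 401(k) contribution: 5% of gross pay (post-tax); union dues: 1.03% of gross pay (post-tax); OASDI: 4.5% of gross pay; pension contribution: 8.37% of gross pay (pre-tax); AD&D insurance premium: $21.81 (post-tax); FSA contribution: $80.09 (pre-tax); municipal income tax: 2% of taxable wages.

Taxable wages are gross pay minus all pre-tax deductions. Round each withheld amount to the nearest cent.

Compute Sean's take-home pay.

Pension contribution: $1,826.48 × 0.0837 = $152.88
FSA contribution: $80.09
Pre-tax total = $152.88 + $80.09 = $232.97
Taxable wages = $1,826.48 − $232.97 = $1,593.51
Municipal income tax: $1,593.51 × 0.02 = $31.87
State withholding: $1,593.51 × 0.024 = $38.24
Federal withholding: $1,593.51 × 0.11 = $175.29
OASDI: $1,826.48 × 0.045 = $82.19
Union dues: $1,826.48 × 0.0103 = $18.81
Roth 401(k) contribution: $1,826.48 × 0.05 = $91.32
AD&D insurance premium: $21.81
Total deductions = $152.88 + $80.09 + $31.87 + $38.24 + $175.29 + $82.19 + $18.81 + $91.32 + $21.81 = $692.50
Net pay = $1,826.48 − $692.50 = $1,133.98

$1,133.98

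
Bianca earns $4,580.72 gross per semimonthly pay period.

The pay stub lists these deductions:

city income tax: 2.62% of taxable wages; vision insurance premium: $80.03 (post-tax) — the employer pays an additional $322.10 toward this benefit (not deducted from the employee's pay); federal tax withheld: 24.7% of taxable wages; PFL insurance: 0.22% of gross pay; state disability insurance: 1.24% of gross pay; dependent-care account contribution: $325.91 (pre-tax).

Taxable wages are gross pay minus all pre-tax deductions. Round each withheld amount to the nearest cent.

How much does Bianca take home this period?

$2,945.48

Dependent-care account contribution: $325.91
Taxable wages = $4,580.72 − $325.91 = $4,254.81
City income tax: $4,254.81 × 0.0262 = $111.48
Federal tax withheld: $4,254.81 × 0.247 = $1,050.94
State disability insurance: $4,580.72 × 0.0124 = $56.80
PFL insurance: $4,580.72 × 0.0022 = $10.08
Vision insurance premium: $80.03
(Employer's $322.10 toward vision insurance premium is not withheld from the employee.)
Total deductions = $325.91 + $111.48 + $1,050.94 + $56.80 + $10.08 + $80.03 = $1,635.24
Net pay = $4,580.72 − $1,635.24 = $2,945.48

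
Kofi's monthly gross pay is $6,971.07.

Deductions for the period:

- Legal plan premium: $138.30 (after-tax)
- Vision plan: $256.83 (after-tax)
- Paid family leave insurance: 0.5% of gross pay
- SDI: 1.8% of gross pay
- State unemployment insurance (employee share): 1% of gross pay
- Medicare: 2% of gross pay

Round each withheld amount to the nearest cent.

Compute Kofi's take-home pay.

$6,206.47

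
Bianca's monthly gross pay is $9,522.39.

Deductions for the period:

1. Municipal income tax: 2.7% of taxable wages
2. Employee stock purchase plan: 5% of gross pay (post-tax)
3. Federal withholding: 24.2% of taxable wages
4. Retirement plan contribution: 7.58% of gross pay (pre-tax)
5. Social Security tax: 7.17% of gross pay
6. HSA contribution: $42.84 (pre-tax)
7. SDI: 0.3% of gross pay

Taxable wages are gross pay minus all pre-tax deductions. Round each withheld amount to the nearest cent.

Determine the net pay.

$5,214.46

Retirement plan contribution: $9,522.39 × 0.0758 = $721.80
HSA contribution: $42.84
Pre-tax total = $721.80 + $42.84 = $764.64
Taxable wages = $9,522.39 − $764.64 = $8,757.75
Municipal income tax: $8,757.75 × 0.027 = $236.46
Federal withholding: $8,757.75 × 0.242 = $2,119.38
SDI: $9,522.39 × 0.003 = $28.57
Social Security tax: $9,522.39 × 0.0717 = $682.76
Employee stock purchase plan: $9,522.39 × 0.05 = $476.12
Total deductions = $721.80 + $42.84 + $236.46 + $2,119.38 + $28.57 + $682.76 + $476.12 = $4,307.93
Net pay = $9,522.39 − $4,307.93 = $5,214.46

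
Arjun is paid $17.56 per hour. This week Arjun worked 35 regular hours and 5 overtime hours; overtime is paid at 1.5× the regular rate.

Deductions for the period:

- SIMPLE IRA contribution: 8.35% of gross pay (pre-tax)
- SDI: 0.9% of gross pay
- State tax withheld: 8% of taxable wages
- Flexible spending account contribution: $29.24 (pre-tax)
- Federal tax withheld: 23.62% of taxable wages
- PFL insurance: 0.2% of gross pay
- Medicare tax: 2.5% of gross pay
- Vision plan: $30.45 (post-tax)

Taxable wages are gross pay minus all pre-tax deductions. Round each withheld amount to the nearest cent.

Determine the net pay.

Regular pay: 35 × $17.56 = $614.60
Overtime pay: 5 × $17.56 × 1.5 = $131.70
Gross pay = $614.60 + $131.70 = $746.30
Flexible spending account contribution: $29.24
SIMPLE IRA contribution: $746.30 × 0.0835 = $62.32
Pre-tax total = $29.24 + $62.32 = $91.56
Taxable wages = $746.30 − $91.56 = $654.74
Federal tax withheld: $654.74 × 0.2362 = $154.65
State tax withheld: $654.74 × 0.08 = $52.38
PFL insurance: $746.30 × 0.002 = $1.49
Medicare tax: $746.30 × 0.025 = $18.66
SDI: $746.30 × 0.009 = $6.72
Vision plan: $30.45
Total deductions = $29.24 + $62.32 + $154.65 + $52.38 + $1.49 + $18.66 + $6.72 + $30.45 = $355.91
Net pay = $746.30 − $355.91 = $390.39

$390.39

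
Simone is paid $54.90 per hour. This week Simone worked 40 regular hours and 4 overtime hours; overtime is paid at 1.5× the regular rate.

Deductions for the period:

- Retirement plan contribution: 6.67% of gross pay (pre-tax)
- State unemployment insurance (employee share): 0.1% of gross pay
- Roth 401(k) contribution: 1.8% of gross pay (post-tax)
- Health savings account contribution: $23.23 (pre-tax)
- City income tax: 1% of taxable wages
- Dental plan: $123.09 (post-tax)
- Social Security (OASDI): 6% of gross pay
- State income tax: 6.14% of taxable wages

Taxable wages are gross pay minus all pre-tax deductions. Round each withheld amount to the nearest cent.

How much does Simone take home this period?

$1,844.50

Regular pay: 40 × $54.90 = $2,196.00
Overtime pay: 4 × $54.90 × 1.5 = $329.40
Gross pay = $2,196.00 + $329.40 = $2,525.40
Retirement plan contribution: $2,525.40 × 0.0667 = $168.44
Health savings account contribution: $23.23
Pre-tax total = $168.44 + $23.23 = $191.67
Taxable wages = $2,525.40 − $191.67 = $2,333.73
City income tax: $2,333.73 × 0.01 = $23.34
State income tax: $2,333.73 × 0.0614 = $143.29
State unemployment insurance (employee share): $2,525.40 × 0.001 = $2.53
Social Security (OASDI): $2,525.40 × 0.06 = $151.52
Dental plan: $123.09
Roth 401(k) contribution: $2,525.40 × 0.018 = $45.46
Total deductions = $168.44 + $23.23 + $23.34 + $143.29 + $2.53 + $151.52 + $123.09 + $45.46 = $680.90
Net pay = $2,525.40 − $680.90 = $1,844.50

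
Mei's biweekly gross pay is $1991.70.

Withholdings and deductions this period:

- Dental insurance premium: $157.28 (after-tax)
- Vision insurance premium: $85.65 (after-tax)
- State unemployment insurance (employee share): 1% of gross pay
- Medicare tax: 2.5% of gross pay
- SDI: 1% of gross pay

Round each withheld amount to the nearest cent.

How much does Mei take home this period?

$1659.14

Medicare tax: $1991.70 × 0.025 = $49.79
SDI: $1991.70 × 0.01 = $19.92
State unemployment insurance (employee share): $1991.70 × 0.01 = $19.92
Dental insurance premium: $157.28
Vision insurance premium: $85.65
Total deductions = $49.79 + $19.92 + $19.92 + $157.28 + $85.65 = $332.56
Net pay = $1991.70 − $332.56 = $1659.14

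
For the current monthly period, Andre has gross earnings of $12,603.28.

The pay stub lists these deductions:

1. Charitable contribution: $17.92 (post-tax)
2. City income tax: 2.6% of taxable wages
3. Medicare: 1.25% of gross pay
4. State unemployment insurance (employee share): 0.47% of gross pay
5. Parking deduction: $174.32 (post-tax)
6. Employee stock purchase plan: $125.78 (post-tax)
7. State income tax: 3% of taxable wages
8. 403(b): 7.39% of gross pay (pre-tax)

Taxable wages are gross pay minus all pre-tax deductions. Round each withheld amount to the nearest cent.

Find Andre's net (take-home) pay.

$10,483.47

403(b): $12,603.28 × 0.0739 = $931.38
Taxable wages = $12,603.28 − $931.38 = $11,671.90
State income tax: $11,671.90 × 0.03 = $350.16
City income tax: $11,671.90 × 0.026 = $303.47
Medicare: $12,603.28 × 0.0125 = $157.54
State unemployment insurance (employee share): $12,603.28 × 0.0047 = $59.24
Charitable contribution: $17.92
Employee stock purchase plan: $125.78
Parking deduction: $174.32
Total deductions = $931.38 + $350.16 + $303.47 + $157.54 + $59.24 + $17.92 + $125.78 + $174.32 = $2,119.81
Net pay = $12,603.28 − $2,119.81 = $10,483.47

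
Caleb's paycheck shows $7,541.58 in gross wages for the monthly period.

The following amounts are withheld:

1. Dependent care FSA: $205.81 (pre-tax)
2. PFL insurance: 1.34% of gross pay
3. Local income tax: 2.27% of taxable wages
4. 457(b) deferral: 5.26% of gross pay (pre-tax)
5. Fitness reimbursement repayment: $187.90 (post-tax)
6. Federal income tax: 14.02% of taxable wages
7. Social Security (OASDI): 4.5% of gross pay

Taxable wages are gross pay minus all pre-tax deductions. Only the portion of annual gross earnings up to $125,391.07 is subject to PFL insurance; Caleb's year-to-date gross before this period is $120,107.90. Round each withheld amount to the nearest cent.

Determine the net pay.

$5,210.64

Dependent care FSA: $205.81
457(b) deferral: $7,541.58 × 0.0526 = $396.69
Pre-tax total = $205.81 + $396.69 = $602.50
Taxable wages = $7,541.58 − $602.50 = $6,939.08
Federal income tax: $6,939.08 × 0.1402 = $972.86
Local income tax: $6,939.08 × 0.0227 = $157.52
Social Security (OASDI): $7,541.58 × 0.045 = $339.37
PFL insurance: only $125,391.07 − $120,107.90 = $5,283.17 of this check is subject → $5,283.17 × 0.0134 = $70.79
Fitness reimbursement repayment: $187.90
Total deductions = $205.81 + $396.69 + $972.86 + $157.52 + $339.37 + $70.79 + $187.90 = $2,330.94
Net pay = $7,541.58 − $2,330.94 = $5,210.64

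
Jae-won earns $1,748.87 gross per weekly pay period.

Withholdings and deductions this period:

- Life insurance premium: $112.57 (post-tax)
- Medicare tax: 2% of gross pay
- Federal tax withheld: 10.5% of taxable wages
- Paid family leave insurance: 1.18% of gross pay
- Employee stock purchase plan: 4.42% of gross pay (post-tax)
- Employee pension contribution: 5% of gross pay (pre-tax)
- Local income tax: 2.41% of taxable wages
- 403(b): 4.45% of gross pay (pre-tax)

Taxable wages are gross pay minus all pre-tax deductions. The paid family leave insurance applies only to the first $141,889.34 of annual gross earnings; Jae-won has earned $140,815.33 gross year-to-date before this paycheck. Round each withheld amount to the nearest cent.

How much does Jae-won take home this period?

Employee pension contribution: $1,748.87 × 0.05 = $87.44
403(b): $1,748.87 × 0.0445 = $77.82
Pre-tax total = $87.44 + $77.82 = $165.26
Taxable wages = $1,748.87 − $165.26 = $1,583.61
Federal tax withheld: $1,583.61 × 0.105 = $166.28
Local income tax: $1,583.61 × 0.0241 = $38.17
Paid family leave insurance: only $141,889.34 − $140,815.33 = $1,074.01 of this check is subject → $1,074.01 × 0.0118 = $12.67
Medicare tax: $1,748.87 × 0.02 = $34.98
Employee stock purchase plan: $1,748.87 × 0.0442 = $77.30
Life insurance premium: $112.57
Total deductions = $87.44 + $77.82 + $166.28 + $38.17 + $12.67 + $34.98 + $77.30 + $112.57 = $607.23
Net pay = $1,748.87 − $607.23 = $1,141.64

$1,141.64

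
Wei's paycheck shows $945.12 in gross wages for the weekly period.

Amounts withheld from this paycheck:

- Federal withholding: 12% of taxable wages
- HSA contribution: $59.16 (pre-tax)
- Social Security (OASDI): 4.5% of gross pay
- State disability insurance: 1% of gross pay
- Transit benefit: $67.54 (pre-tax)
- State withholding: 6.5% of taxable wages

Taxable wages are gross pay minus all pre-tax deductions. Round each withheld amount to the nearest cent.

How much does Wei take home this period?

$615.03

HSA contribution: $59.16
Transit benefit: $67.54
Pre-tax total = $59.16 + $67.54 = $126.70
Taxable wages = $945.12 − $126.70 = $818.42
Federal withholding: $818.42 × 0.12 = $98.21
State withholding: $818.42 × 0.065 = $53.20
Social Security (OASDI): $945.12 × 0.045 = $42.53
State disability insurance: $945.12 × 0.01 = $9.45
Total deductions = $59.16 + $67.54 + $98.21 + $53.20 + $42.53 + $9.45 = $330.09
Net pay = $945.12 − $330.09 = $615.03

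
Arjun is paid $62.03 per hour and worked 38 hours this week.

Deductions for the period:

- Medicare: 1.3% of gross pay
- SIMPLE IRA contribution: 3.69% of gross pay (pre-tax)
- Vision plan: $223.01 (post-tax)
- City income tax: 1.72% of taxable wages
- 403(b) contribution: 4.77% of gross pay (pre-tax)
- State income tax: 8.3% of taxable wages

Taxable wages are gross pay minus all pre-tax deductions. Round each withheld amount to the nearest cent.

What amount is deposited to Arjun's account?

Gross pay: 38 × $62.03 = $2,357.14
403(b) contribution: $2,357.14 × 0.0477 = $112.44
SIMPLE IRA contribution: $2,357.14 × 0.0369 = $86.98
Pre-tax total = $112.44 + $86.98 = $199.42
Taxable wages = $2,357.14 − $199.42 = $2,157.72
State income tax: $2,157.72 × 0.083 = $179.09
City income tax: $2,157.72 × 0.0172 = $37.11
Medicare: $2,357.14 × 0.013 = $30.64
Vision plan: $223.01
Total deductions = $112.44 + $86.98 + $179.09 + $37.11 + $30.64 + $223.01 = $669.27
Net pay = $2,357.14 − $669.27 = $1,687.87

$1,687.87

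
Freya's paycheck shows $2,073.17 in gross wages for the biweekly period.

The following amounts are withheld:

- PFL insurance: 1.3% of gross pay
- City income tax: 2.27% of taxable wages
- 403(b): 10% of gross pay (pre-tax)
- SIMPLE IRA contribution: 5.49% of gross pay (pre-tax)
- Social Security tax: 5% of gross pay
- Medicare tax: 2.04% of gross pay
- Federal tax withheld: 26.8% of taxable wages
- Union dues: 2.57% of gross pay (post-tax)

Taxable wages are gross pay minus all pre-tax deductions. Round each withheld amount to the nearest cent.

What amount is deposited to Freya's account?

$1,016.54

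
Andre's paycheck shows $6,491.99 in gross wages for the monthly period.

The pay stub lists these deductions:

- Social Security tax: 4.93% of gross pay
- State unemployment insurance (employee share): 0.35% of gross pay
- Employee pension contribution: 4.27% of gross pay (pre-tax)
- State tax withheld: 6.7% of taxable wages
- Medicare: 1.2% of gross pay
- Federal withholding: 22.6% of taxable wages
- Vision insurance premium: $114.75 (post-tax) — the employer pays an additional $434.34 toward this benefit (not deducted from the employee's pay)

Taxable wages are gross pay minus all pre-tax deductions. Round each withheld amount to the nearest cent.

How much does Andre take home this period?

Employee pension contribution: $6,491.99 × 0.0427 = $277.21
Taxable wages = $6,491.99 − $277.21 = $6,214.78
State tax withheld: $6,214.78 × 0.067 = $416.39
Federal withholding: $6,214.78 × 0.226 = $1,404.54
State unemployment insurance (employee share): $6,491.99 × 0.0035 = $22.72
Medicare: $6,491.99 × 0.012 = $77.90
Social Security tax: $6,491.99 × 0.0493 = $320.06
Vision insurance premium: $114.75
(Employer's $434.34 toward vision insurance premium is not withheld from the employee.)
Total deductions = $277.21 + $416.39 + $1,404.54 + $22.72 + $77.90 + $320.06 + $114.75 = $2,633.57
Net pay = $6,491.99 − $2,633.57 = $3,858.42

$3,858.42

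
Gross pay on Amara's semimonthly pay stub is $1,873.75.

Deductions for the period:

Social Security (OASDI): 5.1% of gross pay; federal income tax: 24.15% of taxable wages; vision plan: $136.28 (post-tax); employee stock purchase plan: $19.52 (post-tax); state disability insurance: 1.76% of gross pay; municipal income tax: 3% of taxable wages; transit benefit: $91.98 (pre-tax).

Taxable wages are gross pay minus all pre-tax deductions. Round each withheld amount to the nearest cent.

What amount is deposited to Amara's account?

$1,013.68

Transit benefit: $91.98
Taxable wages = $1,873.75 − $91.98 = $1,781.77
Federal income tax: $1,781.77 × 0.2415 = $430.30
Municipal income tax: $1,781.77 × 0.03 = $53.45
State disability insurance: $1,873.75 × 0.0176 = $32.98
Social Security (OASDI): $1,873.75 × 0.051 = $95.56
Employee stock purchase plan: $19.52
Vision plan: $136.28
Total deductions = $91.98 + $430.30 + $53.45 + $32.98 + $95.56 + $19.52 + $136.28 = $860.07
Net pay = $1,873.75 − $860.07 = $1,013.68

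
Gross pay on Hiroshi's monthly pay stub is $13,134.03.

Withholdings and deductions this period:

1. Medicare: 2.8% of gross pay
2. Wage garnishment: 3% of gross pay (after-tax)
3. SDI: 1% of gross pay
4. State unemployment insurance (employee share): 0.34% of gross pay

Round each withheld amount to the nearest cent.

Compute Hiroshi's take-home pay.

$12,196.26

SDI: $13,134.03 × 0.01 = $131.34
Medicare: $13,134.03 × 0.028 = $367.75
State unemployment insurance (employee share): $13,134.03 × 0.0034 = $44.66
Wage garnishment: $13,134.03 × 0.03 = $394.02
Total deductions = $131.34 + $367.75 + $44.66 + $394.02 = $937.77
Net pay = $13,134.03 − $937.77 = $12,196.26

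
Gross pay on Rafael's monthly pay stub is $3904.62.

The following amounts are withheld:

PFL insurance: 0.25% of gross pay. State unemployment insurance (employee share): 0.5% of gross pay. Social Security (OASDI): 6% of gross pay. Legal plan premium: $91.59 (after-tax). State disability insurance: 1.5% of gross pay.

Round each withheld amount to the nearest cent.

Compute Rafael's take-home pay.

State disability insurance: $3904.62 × 0.015 = $58.57
Social Security (OASDI): $3904.62 × 0.06 = $234.28
PFL insurance: $3904.62 × 0.0025 = $9.76
State unemployment insurance (employee share): $3904.62 × 0.005 = $19.52
Legal plan premium: $91.59
Total deductions = $58.57 + $234.28 + $9.76 + $19.52 + $91.59 = $413.72
Net pay = $3904.62 − $413.72 = $3490.90

$3490.90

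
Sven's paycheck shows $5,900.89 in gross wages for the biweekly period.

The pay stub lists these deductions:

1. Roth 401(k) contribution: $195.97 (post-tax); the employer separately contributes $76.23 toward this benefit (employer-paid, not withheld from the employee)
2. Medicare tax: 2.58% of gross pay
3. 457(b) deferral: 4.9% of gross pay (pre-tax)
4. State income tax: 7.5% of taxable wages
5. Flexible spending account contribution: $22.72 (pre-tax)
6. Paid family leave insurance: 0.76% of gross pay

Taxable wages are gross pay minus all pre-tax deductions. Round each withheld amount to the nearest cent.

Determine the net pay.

$4,776.79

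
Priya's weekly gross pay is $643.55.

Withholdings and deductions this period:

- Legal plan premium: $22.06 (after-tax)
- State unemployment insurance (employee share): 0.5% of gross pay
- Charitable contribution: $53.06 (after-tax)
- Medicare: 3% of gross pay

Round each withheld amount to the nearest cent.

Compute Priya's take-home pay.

State unemployment insurance (employee share): $643.55 × 0.005 = $3.22
Medicare: $643.55 × 0.03 = $19.31
Charitable contribution: $53.06
Legal plan premium: $22.06
Total deductions = $3.22 + $19.31 + $53.06 + $22.06 = $97.65
Net pay = $643.55 − $97.65 = $545.90

$545.90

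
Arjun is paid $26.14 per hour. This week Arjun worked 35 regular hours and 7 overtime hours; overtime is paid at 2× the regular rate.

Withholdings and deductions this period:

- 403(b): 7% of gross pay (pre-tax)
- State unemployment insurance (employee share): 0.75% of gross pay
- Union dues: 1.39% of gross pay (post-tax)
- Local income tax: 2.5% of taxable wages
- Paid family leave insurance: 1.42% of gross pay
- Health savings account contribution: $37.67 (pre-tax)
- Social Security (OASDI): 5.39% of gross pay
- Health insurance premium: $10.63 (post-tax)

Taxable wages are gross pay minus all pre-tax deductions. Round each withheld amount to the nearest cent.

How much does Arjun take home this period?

$999.42

Regular pay: 35 × $26.14 = $914.90
Overtime pay: 7 × $26.14 × 2 = $365.96
Gross pay = $914.90 + $365.96 = $1,280.86
403(b): $1,280.86 × 0.07 = $89.66
Health savings account contribution: $37.67
Pre-tax total = $89.66 + $37.67 = $127.33
Taxable wages = $1,280.86 − $127.33 = $1,153.53
Local income tax: $1,153.53 × 0.025 = $28.84
Social Security (OASDI): $1,280.86 × 0.0539 = $69.04
State unemployment insurance (employee share): $1,280.86 × 0.0075 = $9.61
Paid family leave insurance: $1,280.86 × 0.0142 = $18.19
Union dues: $1,280.86 × 0.0139 = $17.80
Health insurance premium: $10.63
Total deductions = $89.66 + $37.67 + $28.84 + $69.04 + $9.61 + $18.19 + $17.80 + $10.63 = $281.44
Net pay = $1,280.86 − $281.44 = $999.42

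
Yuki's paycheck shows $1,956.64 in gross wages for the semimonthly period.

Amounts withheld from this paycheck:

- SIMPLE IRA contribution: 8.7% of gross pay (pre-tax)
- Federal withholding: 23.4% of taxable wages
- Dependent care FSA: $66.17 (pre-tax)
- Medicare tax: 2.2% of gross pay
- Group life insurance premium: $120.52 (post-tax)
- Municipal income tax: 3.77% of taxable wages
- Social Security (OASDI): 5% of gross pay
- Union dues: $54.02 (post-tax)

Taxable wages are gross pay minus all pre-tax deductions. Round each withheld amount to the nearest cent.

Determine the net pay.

$937.43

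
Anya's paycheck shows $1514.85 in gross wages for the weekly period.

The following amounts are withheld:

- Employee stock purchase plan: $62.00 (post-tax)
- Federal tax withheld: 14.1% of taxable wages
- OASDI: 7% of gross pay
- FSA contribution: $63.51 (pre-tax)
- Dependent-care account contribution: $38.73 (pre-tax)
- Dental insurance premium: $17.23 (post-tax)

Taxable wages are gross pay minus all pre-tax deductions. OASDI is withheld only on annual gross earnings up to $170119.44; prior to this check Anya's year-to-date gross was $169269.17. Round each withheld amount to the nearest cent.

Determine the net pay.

$1074.68

Dependent-care account contribution: $38.73
FSA contribution: $63.51
Pre-tax total = $38.73 + $63.51 = $102.24
Taxable wages = $1514.85 − $102.24 = $1412.61
Federal tax withheld: $1412.61 × 0.141 = $199.18
OASDI: only $170119.44 − $169269.17 = $850.27 of this check is subject → $850.27 × 0.07 = $59.52
Dental insurance premium: $17.23
Employee stock purchase plan: $62.00
Total deductions = $38.73 + $63.51 + $199.18 + $59.52 + $17.23 + $62.00 = $440.17
Net pay = $1514.85 − $440.17 = $1074.68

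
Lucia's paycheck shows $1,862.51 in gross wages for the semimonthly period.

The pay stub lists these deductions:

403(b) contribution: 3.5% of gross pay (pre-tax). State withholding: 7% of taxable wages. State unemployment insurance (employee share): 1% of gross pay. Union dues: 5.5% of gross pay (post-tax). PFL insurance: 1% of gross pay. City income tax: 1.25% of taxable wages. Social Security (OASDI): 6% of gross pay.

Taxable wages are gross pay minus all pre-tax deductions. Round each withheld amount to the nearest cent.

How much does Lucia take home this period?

$1,397.59

403(b) contribution: $1,862.51 × 0.035 = $65.19
Taxable wages = $1,862.51 − $65.19 = $1,797.32
City income tax: $1,797.32 × 0.0125 = $22.47
State withholding: $1,797.32 × 0.07 = $125.81
PFL insurance: $1,862.51 × 0.01 = $18.63
Social Security (OASDI): $1,862.51 × 0.06 = $111.75
State unemployment insurance (employee share): $1,862.51 × 0.01 = $18.63
Union dues: $1,862.51 × 0.055 = $102.44
Total deductions = $65.19 + $22.47 + $125.81 + $18.63 + $111.75 + $18.63 + $102.44 = $464.92
Net pay = $1,862.51 − $464.92 = $1,397.59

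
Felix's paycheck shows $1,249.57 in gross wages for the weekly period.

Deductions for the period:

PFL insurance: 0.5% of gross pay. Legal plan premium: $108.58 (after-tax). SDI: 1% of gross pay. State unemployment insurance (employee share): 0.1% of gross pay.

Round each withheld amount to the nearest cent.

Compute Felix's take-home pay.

PFL insurance: $1,249.57 × 0.005 = $6.25
State unemployment insurance (employee share): $1,249.57 × 0.001 = $1.25
SDI: $1,249.57 × 0.01 = $12.50
Legal plan premium: $108.58
Total deductions = $6.25 + $1.25 + $12.50 + $108.58 = $128.58
Net pay = $1,249.57 − $128.58 = $1,120.99

$1,120.99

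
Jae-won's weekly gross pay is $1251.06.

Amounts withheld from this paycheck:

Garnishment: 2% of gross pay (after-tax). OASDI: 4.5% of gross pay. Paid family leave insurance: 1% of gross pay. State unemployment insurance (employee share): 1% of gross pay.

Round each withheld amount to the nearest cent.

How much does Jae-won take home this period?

$1144.72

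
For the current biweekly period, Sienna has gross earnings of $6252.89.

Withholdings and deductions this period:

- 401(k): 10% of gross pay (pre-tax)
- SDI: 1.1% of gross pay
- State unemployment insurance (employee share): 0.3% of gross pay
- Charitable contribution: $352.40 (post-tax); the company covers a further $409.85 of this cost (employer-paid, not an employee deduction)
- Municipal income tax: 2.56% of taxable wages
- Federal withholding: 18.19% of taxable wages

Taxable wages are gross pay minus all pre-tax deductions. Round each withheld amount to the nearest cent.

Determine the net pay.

$4019.93

401(k): $6252.89 × 0.1 = $625.29
Taxable wages = $6252.89 − $625.29 = $5627.60
Federal withholding: $5627.60 × 0.1819 = $1023.66
Municipal income tax: $5627.60 × 0.0256 = $144.07
SDI: $6252.89 × 0.011 = $68.78
State unemployment insurance (employee share): $6252.89 × 0.003 = $18.76
Charitable contribution: $352.40
(Employer's $409.85 toward charitable contribution is not withheld from the employee.)
Total deductions = $625.29 + $1023.66 + $144.07 + $68.78 + $18.76 + $352.40 = $2232.96
Net pay = $6252.89 − $2232.96 = $4019.93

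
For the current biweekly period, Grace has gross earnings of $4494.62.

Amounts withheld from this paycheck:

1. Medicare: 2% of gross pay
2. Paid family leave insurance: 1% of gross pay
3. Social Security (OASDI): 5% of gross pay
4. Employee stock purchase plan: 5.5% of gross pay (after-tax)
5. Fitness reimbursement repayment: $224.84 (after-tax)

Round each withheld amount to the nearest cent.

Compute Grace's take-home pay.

$3663.01

Medicare: $4494.62 × 0.02 = $89.89
Social Security (OASDI): $4494.62 × 0.05 = $224.73
Paid family leave insurance: $4494.62 × 0.01 = $44.95
Fitness reimbursement repayment: $224.84
Employee stock purchase plan: $4494.62 × 0.055 = $247.20
Total deductions = $89.89 + $224.73 + $44.95 + $224.84 + $247.20 = $831.61
Net pay = $4494.62 − $831.61 = $3663.01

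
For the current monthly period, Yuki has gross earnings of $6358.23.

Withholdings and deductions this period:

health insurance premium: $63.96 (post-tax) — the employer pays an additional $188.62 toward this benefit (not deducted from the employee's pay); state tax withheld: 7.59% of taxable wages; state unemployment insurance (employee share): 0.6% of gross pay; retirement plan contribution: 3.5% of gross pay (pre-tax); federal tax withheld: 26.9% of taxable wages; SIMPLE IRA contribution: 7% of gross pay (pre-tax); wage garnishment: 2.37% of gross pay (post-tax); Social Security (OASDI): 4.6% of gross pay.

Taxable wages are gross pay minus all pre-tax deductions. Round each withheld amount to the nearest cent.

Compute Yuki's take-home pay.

$3182.64

Retirement plan contribution: $6358.23 × 0.035 = $222.54
SIMPLE IRA contribution: $6358.23 × 0.07 = $445.08
Pre-tax total = $222.54 + $445.08 = $667.62
Taxable wages = $6358.23 − $667.62 = $5690.61
State tax withheld: $5690.61 × 0.0759 = $431.92
Federal tax withheld: $5690.61 × 0.269 = $1530.77
Social Security (OASDI): $6358.23 × 0.046 = $292.48
State unemployment insurance (employee share): $6358.23 × 0.006 = $38.15
Wage garnishment: $6358.23 × 0.0237 = $150.69
Health insurance premium: $63.96
(Employer's $188.62 toward health insurance premium is not withheld from the employee.)
Total deductions = $222.54 + $445.08 + $431.92 + $1530.77 + $292.48 + $38.15 + $150.69 + $63.96 = $3175.59
Net pay = $6358.23 − $3175.59 = $3182.64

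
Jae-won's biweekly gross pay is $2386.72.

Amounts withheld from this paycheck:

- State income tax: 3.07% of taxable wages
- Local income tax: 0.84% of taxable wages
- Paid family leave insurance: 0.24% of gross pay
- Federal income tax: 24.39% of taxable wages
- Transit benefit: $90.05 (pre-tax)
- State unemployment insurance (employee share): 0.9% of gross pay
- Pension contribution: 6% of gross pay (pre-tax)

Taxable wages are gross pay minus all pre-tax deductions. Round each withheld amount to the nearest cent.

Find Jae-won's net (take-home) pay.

$1516.83

Transit benefit: $90.05
Pension contribution: $2386.72 × 0.06 = $143.20
Pre-tax total = $90.05 + $143.20 = $233.25
Taxable wages = $2386.72 − $233.25 = $2153.47
Local income tax: $2153.47 × 0.0084 = $18.09
State income tax: $2153.47 × 0.0307 = $66.11
Federal income tax: $2153.47 × 0.2439 = $525.23
Paid family leave insurance: $2386.72 × 0.0024 = $5.73
State unemployment insurance (employee share): $2386.72 × 0.009 = $21.48
Total deductions = $90.05 + $143.20 + $18.09 + $66.11 + $525.23 + $5.73 + $21.48 = $869.89
Net pay = $2386.72 − $869.89 = $1516.83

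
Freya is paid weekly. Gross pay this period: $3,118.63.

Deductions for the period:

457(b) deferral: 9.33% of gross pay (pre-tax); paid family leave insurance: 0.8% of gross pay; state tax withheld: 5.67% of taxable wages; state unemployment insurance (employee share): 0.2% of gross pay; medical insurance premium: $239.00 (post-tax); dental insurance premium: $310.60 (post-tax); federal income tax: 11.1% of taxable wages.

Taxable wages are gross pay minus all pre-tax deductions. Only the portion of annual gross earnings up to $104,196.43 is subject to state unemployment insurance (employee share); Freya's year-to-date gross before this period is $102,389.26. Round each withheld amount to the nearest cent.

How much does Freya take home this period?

$1,775.30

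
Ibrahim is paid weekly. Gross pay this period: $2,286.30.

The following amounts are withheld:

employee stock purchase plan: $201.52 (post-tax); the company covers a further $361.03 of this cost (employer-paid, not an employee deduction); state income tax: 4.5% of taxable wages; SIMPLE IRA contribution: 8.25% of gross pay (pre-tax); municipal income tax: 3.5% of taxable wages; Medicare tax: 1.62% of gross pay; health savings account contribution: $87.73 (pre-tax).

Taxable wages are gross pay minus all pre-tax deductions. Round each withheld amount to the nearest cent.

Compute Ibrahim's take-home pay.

SIMPLE IRA contribution: $2,286.30 × 0.0825 = $188.62
Health savings account contribution: $87.73
Pre-tax total = $188.62 + $87.73 = $276.35
Taxable wages = $2,286.30 − $276.35 = $2,009.95
State income tax: $2,009.95 × 0.045 = $90.45
Municipal income tax: $2,009.95 × 0.035 = $70.35
Medicare tax: $2,286.30 × 0.0162 = $37.04
Employee stock purchase plan: $201.52
(Employer's $361.03 toward employee stock purchase plan is not withheld from the employee.)
Total deductions = $188.62 + $87.73 + $90.45 + $70.35 + $37.04 + $201.52 = $675.71
Net pay = $2,286.30 − $675.71 = $1,610.59

$1,610.59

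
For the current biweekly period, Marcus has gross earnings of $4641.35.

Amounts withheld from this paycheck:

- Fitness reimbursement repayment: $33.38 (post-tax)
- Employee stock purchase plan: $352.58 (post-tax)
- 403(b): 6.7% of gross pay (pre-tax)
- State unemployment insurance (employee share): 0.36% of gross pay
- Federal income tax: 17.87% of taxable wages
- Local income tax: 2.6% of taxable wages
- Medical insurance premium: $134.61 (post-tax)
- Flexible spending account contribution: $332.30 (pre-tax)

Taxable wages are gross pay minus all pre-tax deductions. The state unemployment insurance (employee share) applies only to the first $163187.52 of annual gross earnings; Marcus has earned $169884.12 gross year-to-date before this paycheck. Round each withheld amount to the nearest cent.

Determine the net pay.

$2659.10

403(b): $4641.35 × 0.067 = $310.97
Flexible spending account contribution: $332.30
Pre-tax total = $310.97 + $332.30 = $643.27
Taxable wages = $4641.35 − $643.27 = $3998.08
Local income tax: $3998.08 × 0.026 = $103.95
Federal income tax: $3998.08 × 0.1787 = $714.46
State unemployment insurance (employee share): annual cap $163187.52 already reached (YTD $169884.12), so $0.00
Medical insurance premium: $134.61
Employee stock purchase plan: $352.58
Fitness reimbursement repayment: $33.38
Total deductions = $310.97 + $332.30 + $103.95 + $714.46 + $0.00 + $134.61 + $352.58 + $33.38 = $1982.25
Net pay = $4641.35 − $1982.25 = $2659.10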